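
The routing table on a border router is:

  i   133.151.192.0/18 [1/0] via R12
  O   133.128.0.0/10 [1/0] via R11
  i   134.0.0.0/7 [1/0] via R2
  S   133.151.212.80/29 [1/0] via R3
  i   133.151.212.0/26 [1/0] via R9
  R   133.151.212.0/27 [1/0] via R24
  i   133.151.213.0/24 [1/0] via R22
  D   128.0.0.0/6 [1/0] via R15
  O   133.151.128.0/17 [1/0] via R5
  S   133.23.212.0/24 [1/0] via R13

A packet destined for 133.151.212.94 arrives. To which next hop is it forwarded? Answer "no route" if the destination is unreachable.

Routes whose prefix contains 133.151.212.94:
  133.128.0.0/10 (133.128.0.0 - 133.191.255.255) -> R11
  133.151.128.0/17 (133.151.128.0 - 133.151.255.255) -> R5
  133.151.192.0/18 (133.151.192.0 - 133.151.255.255) -> R12
More-specific entries that do NOT match:
  133.151.212.80/29 (133.151.212.80 - 133.151.212.87) does not contain 133.151.212.94
  133.151.212.0/27 (133.151.212.0 - 133.151.212.31) does not contain 133.151.212.94
  133.151.212.0/26 (133.151.212.0 - 133.151.212.63) does not contain 133.151.212.94
  133.151.213.0/24 (133.151.213.0 - 133.151.213.255) does not contain 133.151.212.94
  133.23.212.0/24 (133.23.212.0 - 133.23.212.255) does not contain 133.151.212.94
Longest matching prefix is /18 -> next hop R12.

R12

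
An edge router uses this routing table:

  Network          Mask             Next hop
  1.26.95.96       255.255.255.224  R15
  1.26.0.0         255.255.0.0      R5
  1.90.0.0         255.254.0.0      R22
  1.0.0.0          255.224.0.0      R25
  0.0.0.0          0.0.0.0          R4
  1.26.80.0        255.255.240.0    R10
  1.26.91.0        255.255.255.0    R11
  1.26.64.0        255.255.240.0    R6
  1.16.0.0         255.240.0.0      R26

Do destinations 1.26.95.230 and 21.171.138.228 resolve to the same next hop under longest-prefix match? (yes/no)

no

1.26.95.230: longest match 1.26.80.0/20 -> R10
21.171.138.228: longest match 0.0.0.0/0 -> R4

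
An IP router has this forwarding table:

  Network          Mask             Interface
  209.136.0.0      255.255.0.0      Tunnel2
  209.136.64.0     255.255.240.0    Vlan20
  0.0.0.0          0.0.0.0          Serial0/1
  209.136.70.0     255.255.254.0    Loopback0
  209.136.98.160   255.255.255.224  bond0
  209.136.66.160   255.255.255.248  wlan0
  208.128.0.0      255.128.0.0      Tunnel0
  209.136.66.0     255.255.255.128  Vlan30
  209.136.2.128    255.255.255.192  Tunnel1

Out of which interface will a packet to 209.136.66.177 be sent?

Vlan20

Routes whose prefix contains 209.136.66.177:
  0.0.0.0/0 (default, matches everything) -> Serial0/1
  209.136.0.0/16 (209.136.0.0 - 209.136.255.255) -> Tunnel2
  209.136.64.0/20 (209.136.64.0 - 209.136.79.255) -> Vlan20
More-specific entries that do NOT match:
  209.136.66.160/29 (209.136.66.160 - 209.136.66.167) does not contain 209.136.66.177
  209.136.98.160/27 (209.136.98.160 - 209.136.98.191) does not contain 209.136.66.177
  209.136.2.128/26 (209.136.2.128 - 209.136.2.191) does not contain 209.136.66.177
  209.136.66.0/25 (209.136.66.0 - 209.136.66.127) does not contain 209.136.66.177
  209.136.70.0/23 (209.136.70.0 - 209.136.71.255) does not contain 209.136.66.177
Longest matching prefix is /20 -> interface Vlan20.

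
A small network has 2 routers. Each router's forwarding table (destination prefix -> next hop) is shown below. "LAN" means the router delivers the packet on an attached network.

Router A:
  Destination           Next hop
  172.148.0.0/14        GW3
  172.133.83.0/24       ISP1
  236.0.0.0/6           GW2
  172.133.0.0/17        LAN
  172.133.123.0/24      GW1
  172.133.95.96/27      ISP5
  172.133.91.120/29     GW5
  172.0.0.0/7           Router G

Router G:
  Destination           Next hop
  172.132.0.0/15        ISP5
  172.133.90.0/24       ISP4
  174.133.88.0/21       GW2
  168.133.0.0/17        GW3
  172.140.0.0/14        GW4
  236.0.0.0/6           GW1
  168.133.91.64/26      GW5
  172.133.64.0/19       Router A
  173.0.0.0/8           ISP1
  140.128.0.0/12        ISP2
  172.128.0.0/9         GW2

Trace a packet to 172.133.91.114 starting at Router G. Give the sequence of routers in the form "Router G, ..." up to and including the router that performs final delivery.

At Router G: longest match for 172.133.91.114 is 172.133.64.0/19 -> Router A
At Router A: longest match for 172.133.91.114 is 172.133.0.0/17 -> LAN

Router G, Router A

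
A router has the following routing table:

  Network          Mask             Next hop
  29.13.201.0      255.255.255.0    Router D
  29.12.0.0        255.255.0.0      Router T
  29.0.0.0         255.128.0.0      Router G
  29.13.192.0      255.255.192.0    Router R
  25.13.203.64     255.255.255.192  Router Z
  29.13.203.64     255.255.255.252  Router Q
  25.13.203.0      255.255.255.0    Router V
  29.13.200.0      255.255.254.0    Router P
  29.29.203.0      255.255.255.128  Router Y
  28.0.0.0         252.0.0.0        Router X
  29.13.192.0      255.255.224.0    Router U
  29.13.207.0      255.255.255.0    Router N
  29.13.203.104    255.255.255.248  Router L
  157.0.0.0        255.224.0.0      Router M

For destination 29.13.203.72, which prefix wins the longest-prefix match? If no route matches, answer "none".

Entries matching 29.13.203.72:
  28.0.0.0/6 (28.0.0.0 - 31.255.255.255)
  29.0.0.0/9 (29.0.0.0 - 29.127.255.255)
  29.13.192.0/18 (29.13.192.0 - 29.13.255.255)
  29.13.192.0/19 (29.13.192.0 - 29.13.223.255)
Most specific is 29.13.192.0/19.

29.13.192.0/19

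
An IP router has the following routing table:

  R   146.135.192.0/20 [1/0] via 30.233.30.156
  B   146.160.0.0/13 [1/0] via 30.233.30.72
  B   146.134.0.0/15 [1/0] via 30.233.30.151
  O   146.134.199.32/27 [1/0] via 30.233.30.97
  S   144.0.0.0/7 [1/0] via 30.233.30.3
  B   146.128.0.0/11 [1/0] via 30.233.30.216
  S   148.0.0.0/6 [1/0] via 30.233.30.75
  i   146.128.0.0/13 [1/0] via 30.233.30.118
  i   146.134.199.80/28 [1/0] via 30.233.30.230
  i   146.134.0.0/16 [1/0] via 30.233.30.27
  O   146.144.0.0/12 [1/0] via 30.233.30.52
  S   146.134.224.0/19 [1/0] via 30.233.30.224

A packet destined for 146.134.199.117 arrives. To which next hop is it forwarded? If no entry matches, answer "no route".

Routes whose prefix contains 146.134.199.117:
  146.128.0.0/11 (146.128.0.0 - 146.159.255.255) -> 30.233.30.216
  146.128.0.0/13 (146.128.0.0 - 146.135.255.255) -> 30.233.30.118
  146.134.0.0/15 (146.134.0.0 - 146.135.255.255) -> 30.233.30.151
  146.134.0.0/16 (146.134.0.0 - 146.134.255.255) -> 30.233.30.27
More-specific entries that do NOT match:
  146.134.199.80/28 (146.134.199.80 - 146.134.199.95) does not contain 146.134.199.117
  146.134.199.32/27 (146.134.199.32 - 146.134.199.63) does not contain 146.134.199.117
  146.135.192.0/20 (146.135.192.0 - 146.135.207.255) does not contain 146.134.199.117
  146.134.224.0/19 (146.134.224.0 - 146.134.255.255) does not contain 146.134.199.117
Longest matching prefix is /16 -> next hop 30.233.30.27.

30.233.30.27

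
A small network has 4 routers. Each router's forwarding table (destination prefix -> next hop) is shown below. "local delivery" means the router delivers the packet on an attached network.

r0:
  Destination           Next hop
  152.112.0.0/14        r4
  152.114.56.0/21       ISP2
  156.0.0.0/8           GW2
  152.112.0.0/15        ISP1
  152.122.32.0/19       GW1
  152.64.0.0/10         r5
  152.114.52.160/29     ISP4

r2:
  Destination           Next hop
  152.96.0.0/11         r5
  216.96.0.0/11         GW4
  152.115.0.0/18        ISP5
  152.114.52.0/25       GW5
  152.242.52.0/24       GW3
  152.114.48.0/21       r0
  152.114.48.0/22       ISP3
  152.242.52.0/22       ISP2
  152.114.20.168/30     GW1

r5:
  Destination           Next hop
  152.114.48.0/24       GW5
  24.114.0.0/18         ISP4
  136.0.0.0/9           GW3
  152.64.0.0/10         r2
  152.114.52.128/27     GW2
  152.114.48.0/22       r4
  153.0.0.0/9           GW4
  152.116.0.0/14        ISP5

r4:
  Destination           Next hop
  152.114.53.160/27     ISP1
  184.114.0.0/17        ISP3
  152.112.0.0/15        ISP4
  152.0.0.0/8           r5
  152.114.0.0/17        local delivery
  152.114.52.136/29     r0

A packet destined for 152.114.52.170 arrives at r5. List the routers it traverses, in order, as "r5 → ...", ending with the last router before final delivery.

At r5: longest match for 152.114.52.170 is 152.64.0.0/10 -> r2
At r2: longest match for 152.114.52.170 is 152.114.48.0/21 -> r0
At r0: longest match for 152.114.52.170 is 152.112.0.0/14 -> r4
At r4: longest match for 152.114.52.170 is 152.114.0.0/17 -> local delivery

r5 → r2 → r0 → r4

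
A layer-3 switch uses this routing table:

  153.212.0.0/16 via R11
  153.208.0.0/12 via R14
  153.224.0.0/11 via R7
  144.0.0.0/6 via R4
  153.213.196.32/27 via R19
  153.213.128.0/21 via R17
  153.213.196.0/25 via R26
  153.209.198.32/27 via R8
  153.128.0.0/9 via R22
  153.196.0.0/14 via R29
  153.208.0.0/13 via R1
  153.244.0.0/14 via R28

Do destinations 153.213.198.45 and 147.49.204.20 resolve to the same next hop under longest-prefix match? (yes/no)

153.213.198.45: longest match 153.208.0.0/13 -> R1
147.49.204.20: longest match 144.0.0.0/6 -> R4

no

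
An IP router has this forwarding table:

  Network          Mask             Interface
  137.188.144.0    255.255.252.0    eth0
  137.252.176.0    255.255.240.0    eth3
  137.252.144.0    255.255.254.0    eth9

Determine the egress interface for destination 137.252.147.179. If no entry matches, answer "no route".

no route

No entry's prefix contains 137.252.147.179; there is no default route.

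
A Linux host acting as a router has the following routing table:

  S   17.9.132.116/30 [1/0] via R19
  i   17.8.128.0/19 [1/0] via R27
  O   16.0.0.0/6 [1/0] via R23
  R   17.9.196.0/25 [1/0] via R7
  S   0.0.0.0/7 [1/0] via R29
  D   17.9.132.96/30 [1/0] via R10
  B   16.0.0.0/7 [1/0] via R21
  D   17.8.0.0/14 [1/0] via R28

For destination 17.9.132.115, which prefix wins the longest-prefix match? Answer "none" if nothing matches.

17.8.0.0/14

Entries matching 17.9.132.115:
  16.0.0.0/6 (16.0.0.0 - 19.255.255.255)
  16.0.0.0/7 (16.0.0.0 - 17.255.255.255)
  17.8.0.0/14 (17.8.0.0 - 17.11.255.255)
Most specific is 17.8.0.0/14.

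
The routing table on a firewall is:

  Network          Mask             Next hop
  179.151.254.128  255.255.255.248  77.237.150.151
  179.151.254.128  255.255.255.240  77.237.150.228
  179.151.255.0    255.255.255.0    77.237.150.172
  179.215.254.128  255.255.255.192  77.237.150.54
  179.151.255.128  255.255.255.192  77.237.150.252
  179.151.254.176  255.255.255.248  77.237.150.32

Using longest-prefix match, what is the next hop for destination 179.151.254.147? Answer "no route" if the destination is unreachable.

no route

No entry's prefix contains 179.151.254.147; there is no default route.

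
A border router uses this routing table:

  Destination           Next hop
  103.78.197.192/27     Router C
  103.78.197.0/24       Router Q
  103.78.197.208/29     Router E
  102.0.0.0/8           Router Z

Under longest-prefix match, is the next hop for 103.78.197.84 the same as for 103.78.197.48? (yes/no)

yes

103.78.197.84: longest match 103.78.197.0/24 -> Router Q
103.78.197.48: longest match 103.78.197.0/24 -> Router Q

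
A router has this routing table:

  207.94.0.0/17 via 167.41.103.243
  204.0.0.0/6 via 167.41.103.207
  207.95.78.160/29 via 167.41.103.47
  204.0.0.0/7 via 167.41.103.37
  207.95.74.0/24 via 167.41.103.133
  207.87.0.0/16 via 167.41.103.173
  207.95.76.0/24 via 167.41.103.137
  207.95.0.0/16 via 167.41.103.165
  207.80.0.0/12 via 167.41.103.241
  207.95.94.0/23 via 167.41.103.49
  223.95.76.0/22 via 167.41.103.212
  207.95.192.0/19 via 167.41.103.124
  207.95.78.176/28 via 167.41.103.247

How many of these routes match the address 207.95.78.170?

3

Prefixes containing 207.95.78.170:
  204.0.0.0/6 (204.0.0.0 - 207.255.255.255)
  207.80.0.0/12 (207.80.0.0 - 207.95.255.255)
  207.95.0.0/16 (207.95.0.0 - 207.95.255.255)
Total matching entries: 3.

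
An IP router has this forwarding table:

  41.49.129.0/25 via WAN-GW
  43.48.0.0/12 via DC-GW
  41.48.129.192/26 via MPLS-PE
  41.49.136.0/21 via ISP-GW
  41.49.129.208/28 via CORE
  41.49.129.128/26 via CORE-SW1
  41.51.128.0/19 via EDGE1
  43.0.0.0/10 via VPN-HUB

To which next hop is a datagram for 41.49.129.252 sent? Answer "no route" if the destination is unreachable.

no route

No entry's prefix contains 41.49.129.252; there is no default route.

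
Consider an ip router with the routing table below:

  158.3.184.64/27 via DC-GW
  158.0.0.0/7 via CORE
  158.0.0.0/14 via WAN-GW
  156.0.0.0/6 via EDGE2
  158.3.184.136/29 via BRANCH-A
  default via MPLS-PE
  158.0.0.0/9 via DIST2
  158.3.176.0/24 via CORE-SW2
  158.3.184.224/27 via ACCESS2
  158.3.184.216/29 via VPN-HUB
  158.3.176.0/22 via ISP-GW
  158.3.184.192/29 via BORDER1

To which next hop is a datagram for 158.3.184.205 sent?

WAN-GW

Routes whose prefix contains 158.3.184.205:
  0.0.0.0/0 (default, matches everything) -> MPLS-PE
  156.0.0.0/6 (156.0.0.0 - 159.255.255.255) -> EDGE2
  158.0.0.0/7 (158.0.0.0 - 159.255.255.255) -> CORE
  158.0.0.0/9 (158.0.0.0 - 158.127.255.255) -> DIST2
  158.0.0.0/14 (158.0.0.0 - 158.3.255.255) -> WAN-GW
More-specific entries that do NOT match:
  158.3.184.136/29 (158.3.184.136 - 158.3.184.143) does not contain 158.3.184.205
  158.3.184.216/29 (158.3.184.216 - 158.3.184.223) does not contain 158.3.184.205
  158.3.184.192/29 (158.3.184.192 - 158.3.184.199) does not contain 158.3.184.205
  158.3.184.64/27 (158.3.184.64 - 158.3.184.95) does not contain 158.3.184.205
  158.3.184.224/27 (158.3.184.224 - 158.3.184.255) does not contain 158.3.184.205
  158.3.176.0/24 (158.3.176.0 - 158.3.176.255) does not contain 158.3.184.205
  158.3.176.0/22 (158.3.176.0 - 158.3.179.255) does not contain 158.3.184.205
Longest matching prefix is /14 -> next hop WAN-GW.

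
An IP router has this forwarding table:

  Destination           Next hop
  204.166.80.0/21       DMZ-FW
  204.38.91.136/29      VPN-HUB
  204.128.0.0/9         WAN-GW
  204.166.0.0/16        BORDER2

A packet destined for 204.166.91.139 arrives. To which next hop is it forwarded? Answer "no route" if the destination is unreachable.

Routes whose prefix contains 204.166.91.139:
  204.128.0.0/9 (204.128.0.0 - 204.255.255.255) -> WAN-GW
  204.166.0.0/16 (204.166.0.0 - 204.166.255.255) -> BORDER2
More-specific entries that do NOT match:
  204.38.91.136/29 (204.38.91.136 - 204.38.91.143) does not contain 204.166.91.139
  204.166.80.0/21 (204.166.80.0 - 204.166.87.255) does not contain 204.166.91.139
Longest matching prefix is /16 -> next hop BORDER2.

BORDER2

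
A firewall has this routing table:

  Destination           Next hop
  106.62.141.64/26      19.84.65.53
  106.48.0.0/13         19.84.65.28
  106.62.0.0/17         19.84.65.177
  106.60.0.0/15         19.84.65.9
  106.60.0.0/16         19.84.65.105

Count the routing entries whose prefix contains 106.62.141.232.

0

No listed prefix contains 106.62.141.232.
Total matching entries: 0.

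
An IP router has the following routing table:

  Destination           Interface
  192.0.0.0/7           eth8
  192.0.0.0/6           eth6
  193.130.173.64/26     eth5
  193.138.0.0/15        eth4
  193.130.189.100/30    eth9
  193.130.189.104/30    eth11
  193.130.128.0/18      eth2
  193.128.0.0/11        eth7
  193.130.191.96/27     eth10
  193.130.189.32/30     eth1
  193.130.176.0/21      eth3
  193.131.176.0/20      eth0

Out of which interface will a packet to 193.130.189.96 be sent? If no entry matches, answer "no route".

Routes whose prefix contains 193.130.189.96:
  192.0.0.0/6 (192.0.0.0 - 195.255.255.255) -> eth6
  192.0.0.0/7 (192.0.0.0 - 193.255.255.255) -> eth8
  193.128.0.0/11 (193.128.0.0 - 193.159.255.255) -> eth7
  193.130.128.0/18 (193.130.128.0 - 193.130.191.255) -> eth2
More-specific entries that do NOT match:
  193.130.189.100/30 (193.130.189.100 - 193.130.189.103) does not contain 193.130.189.96
  193.130.189.104/30 (193.130.189.104 - 193.130.189.107) does not contain 193.130.189.96
  193.130.189.32/30 (193.130.189.32 - 193.130.189.35) does not contain 193.130.189.96
  193.130.191.96/27 (193.130.191.96 - 193.130.191.127) does not contain 193.130.189.96
  193.130.173.64/26 (193.130.173.64 - 193.130.173.127) does not contain 193.130.189.96
  193.130.176.0/21 (193.130.176.0 - 193.130.183.255) does not contain 193.130.189.96
  193.131.176.0/20 (193.131.176.0 - 193.131.191.255) does not contain 193.130.189.96
Longest matching prefix is /18 -> interface eth2.

eth2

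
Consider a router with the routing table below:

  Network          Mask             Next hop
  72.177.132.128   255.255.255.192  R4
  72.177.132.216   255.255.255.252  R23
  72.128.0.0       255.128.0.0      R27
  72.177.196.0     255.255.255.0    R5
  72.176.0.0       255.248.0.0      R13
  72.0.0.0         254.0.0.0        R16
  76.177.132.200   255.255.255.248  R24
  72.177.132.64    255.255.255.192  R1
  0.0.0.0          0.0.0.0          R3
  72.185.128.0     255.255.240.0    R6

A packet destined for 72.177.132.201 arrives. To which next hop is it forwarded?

Routes whose prefix contains 72.177.132.201:
  0.0.0.0/0 (default, matches everything) -> R3
  72.0.0.0/7 (72.0.0.0 - 73.255.255.255) -> R16
  72.128.0.0/9 (72.128.0.0 - 72.255.255.255) -> R27
  72.176.0.0/13 (72.176.0.0 - 72.183.255.255) -> R13
More-specific entries that do NOT match:
  72.177.132.216/30 (72.177.132.216 - 72.177.132.219) does not contain 72.177.132.201
  76.177.132.200/29 (76.177.132.200 - 76.177.132.207) does not contain 72.177.132.201
  72.177.132.128/26 (72.177.132.128 - 72.177.132.191) does not contain 72.177.132.201
  72.177.132.64/26 (72.177.132.64 - 72.177.132.127) does not contain 72.177.132.201
  72.177.196.0/24 (72.177.196.0 - 72.177.196.255) does not contain 72.177.132.201
  72.185.128.0/20 (72.185.128.0 - 72.185.143.255) does not contain 72.177.132.201
Longest matching prefix is /13 -> next hop R13.

R13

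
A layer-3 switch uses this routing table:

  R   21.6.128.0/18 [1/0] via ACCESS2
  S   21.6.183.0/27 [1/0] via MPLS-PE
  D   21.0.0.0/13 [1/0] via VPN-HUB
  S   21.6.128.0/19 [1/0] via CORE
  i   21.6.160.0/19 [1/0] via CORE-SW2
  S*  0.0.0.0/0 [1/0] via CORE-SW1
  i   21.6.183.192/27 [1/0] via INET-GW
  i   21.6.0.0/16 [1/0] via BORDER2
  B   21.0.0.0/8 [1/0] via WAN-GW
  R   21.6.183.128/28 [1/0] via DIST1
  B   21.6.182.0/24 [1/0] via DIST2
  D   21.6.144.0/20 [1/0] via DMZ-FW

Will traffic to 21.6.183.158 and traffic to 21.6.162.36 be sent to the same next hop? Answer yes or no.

yes

21.6.183.158: longest match 21.6.160.0/19 -> CORE-SW2
21.6.162.36: longest match 21.6.160.0/19 -> CORE-SW2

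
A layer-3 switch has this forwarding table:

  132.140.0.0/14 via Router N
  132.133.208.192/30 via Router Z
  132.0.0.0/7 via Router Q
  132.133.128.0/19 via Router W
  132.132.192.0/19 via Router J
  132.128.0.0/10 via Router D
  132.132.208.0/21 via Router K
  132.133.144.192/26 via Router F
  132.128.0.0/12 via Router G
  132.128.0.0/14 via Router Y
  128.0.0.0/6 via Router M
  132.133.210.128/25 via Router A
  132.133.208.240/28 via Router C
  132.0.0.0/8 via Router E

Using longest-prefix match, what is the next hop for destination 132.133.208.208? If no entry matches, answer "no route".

Router G

Routes whose prefix contains 132.133.208.208:
  132.0.0.0/7 (132.0.0.0 - 133.255.255.255) -> Router Q
  132.0.0.0/8 (132.0.0.0 - 132.255.255.255) -> Router E
  132.128.0.0/10 (132.128.0.0 - 132.191.255.255) -> Router D
  132.128.0.0/12 (132.128.0.0 - 132.143.255.255) -> Router G
More-specific entries that do NOT match:
  132.133.208.192/30 (132.133.208.192 - 132.133.208.195) does not contain 132.133.208.208
  132.133.208.240/28 (132.133.208.240 - 132.133.208.255) does not contain 132.133.208.208
  132.133.144.192/26 (132.133.144.192 - 132.133.144.255) does not contain 132.133.208.208
  132.133.210.128/25 (132.133.210.128 - 132.133.210.255) does not contain 132.133.208.208
  132.132.208.0/21 (132.132.208.0 - 132.132.215.255) does not contain 132.133.208.208
  132.133.128.0/19 (132.133.128.0 - 132.133.159.255) does not contain 132.133.208.208
  132.132.192.0/19 (132.132.192.0 - 132.132.223.255) does not contain 132.133.208.208
  132.140.0.0/14 (132.140.0.0 - 132.143.255.255) does not contain 132.133.208.208
  132.128.0.0/14 (132.128.0.0 - 132.131.255.255) does not contain 132.133.208.208
Longest matching prefix is /12 -> next hop Router G.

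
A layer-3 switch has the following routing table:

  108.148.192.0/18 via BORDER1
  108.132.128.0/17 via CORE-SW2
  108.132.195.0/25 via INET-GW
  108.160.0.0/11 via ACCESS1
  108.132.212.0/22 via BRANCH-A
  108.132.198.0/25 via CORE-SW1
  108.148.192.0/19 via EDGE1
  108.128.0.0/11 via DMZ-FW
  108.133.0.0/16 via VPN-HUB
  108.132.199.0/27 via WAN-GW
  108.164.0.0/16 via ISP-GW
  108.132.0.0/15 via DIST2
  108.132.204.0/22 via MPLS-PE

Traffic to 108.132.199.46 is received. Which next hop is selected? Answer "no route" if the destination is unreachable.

Routes whose prefix contains 108.132.199.46:
  108.128.0.0/11 (108.128.0.0 - 108.159.255.255) -> DMZ-FW
  108.132.0.0/15 (108.132.0.0 - 108.133.255.255) -> DIST2
  108.132.128.0/17 (108.132.128.0 - 108.132.255.255) -> CORE-SW2
More-specific entries that do NOT match:
  108.132.199.0/27 (108.132.199.0 - 108.132.199.31) does not contain 108.132.199.46
  108.132.195.0/25 (108.132.195.0 - 108.132.195.127) does not contain 108.132.199.46
  108.132.198.0/25 (108.132.198.0 - 108.132.198.127) does not contain 108.132.199.46
  108.132.212.0/22 (108.132.212.0 - 108.132.215.255) does not contain 108.132.199.46
  108.132.204.0/22 (108.132.204.0 - 108.132.207.255) does not contain 108.132.199.46
  108.148.192.0/19 (108.148.192.0 - 108.148.223.255) does not contain 108.132.199.46
  108.148.192.0/18 (108.148.192.0 - 108.148.255.255) does not contain 108.132.199.46
Longest matching prefix is /17 -> next hop CORE-SW2.

CORE-SW2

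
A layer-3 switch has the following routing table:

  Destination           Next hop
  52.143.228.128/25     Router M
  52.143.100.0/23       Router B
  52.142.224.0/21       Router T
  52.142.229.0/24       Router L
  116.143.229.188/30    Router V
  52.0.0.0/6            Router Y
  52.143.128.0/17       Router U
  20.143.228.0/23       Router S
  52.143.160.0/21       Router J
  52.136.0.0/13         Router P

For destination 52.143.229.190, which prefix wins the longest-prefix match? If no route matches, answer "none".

52.143.128.0/17

Entries matching 52.143.229.190:
  52.0.0.0/6 (52.0.0.0 - 55.255.255.255)
  52.136.0.0/13 (52.136.0.0 - 52.143.255.255)
  52.143.128.0/17 (52.143.128.0 - 52.143.255.255)
Most specific is 52.143.128.0/17.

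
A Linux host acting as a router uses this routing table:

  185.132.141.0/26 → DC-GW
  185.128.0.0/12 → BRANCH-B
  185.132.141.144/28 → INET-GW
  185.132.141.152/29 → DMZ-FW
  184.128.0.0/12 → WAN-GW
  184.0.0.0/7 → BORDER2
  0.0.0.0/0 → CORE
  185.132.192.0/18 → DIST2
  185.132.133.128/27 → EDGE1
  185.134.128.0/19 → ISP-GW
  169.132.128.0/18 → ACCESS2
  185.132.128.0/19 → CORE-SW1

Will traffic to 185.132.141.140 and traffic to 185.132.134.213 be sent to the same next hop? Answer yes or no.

yes

185.132.141.140: longest match 185.132.128.0/19 -> CORE-SW1
185.132.134.213: longest match 185.132.128.0/19 -> CORE-SW1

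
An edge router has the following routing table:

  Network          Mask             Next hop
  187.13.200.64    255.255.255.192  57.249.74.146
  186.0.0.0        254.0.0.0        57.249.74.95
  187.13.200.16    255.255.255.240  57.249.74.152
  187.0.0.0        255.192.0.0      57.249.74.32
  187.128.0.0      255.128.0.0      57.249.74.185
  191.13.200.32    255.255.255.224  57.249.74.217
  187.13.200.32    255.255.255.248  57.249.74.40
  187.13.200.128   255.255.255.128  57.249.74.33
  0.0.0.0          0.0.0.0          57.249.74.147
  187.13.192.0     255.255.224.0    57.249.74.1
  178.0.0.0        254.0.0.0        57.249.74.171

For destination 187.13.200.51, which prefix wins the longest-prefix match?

Entries matching 187.13.200.51:
  0.0.0.0/0 (default, matches everything)
  186.0.0.0/7 (186.0.0.0 - 187.255.255.255)
  187.0.0.0/10 (187.0.0.0 - 187.63.255.255)
  187.13.192.0/19 (187.13.192.0 - 187.13.223.255)
Most specific is 187.13.192.0/19.

187.13.192.0/19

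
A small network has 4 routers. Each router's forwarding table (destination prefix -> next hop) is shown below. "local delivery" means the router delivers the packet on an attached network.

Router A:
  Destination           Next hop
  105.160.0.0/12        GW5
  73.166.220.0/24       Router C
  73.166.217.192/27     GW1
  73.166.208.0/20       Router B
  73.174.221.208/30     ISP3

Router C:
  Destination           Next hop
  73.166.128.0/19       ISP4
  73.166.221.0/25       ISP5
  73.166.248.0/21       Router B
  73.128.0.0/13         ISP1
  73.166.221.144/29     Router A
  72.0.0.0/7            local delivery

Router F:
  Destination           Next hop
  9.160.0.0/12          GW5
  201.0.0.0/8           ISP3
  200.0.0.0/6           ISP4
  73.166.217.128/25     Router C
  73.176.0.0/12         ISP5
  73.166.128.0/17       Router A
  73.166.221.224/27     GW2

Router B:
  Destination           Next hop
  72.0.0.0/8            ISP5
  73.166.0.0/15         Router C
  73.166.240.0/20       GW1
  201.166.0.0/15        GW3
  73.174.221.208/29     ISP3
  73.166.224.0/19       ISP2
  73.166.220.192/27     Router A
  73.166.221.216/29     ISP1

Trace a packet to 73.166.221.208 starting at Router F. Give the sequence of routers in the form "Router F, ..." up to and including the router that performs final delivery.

Router F, Router A, Router B, Router C

At Router F: longest match for 73.166.221.208 is 73.166.128.0/17 -> Router A
At Router A: longest match for 73.166.221.208 is 73.166.208.0/20 -> Router B
At Router B: longest match for 73.166.221.208 is 73.166.0.0/15 -> Router C
At Router C: longest match for 73.166.221.208 is 72.0.0.0/7 -> local delivery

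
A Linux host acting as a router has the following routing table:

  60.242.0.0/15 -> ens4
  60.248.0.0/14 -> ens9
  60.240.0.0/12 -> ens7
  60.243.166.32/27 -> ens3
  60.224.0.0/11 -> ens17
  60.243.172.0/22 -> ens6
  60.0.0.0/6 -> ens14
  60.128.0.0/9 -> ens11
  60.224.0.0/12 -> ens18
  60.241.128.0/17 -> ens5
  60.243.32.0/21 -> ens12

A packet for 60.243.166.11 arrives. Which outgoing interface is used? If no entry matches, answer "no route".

ens4

Routes whose prefix contains 60.243.166.11:
  60.0.0.0/6 (60.0.0.0 - 63.255.255.255) -> ens14
  60.128.0.0/9 (60.128.0.0 - 60.255.255.255) -> ens11
  60.224.0.0/11 (60.224.0.0 - 60.255.255.255) -> ens17
  60.240.0.0/12 (60.240.0.0 - 60.255.255.255) -> ens7
  60.242.0.0/15 (60.242.0.0 - 60.243.255.255) -> ens4
More-specific entries that do NOT match:
  60.243.166.32/27 (60.243.166.32 - 60.243.166.63) does not contain 60.243.166.11
  60.243.172.0/22 (60.243.172.0 - 60.243.175.255) does not contain 60.243.166.11
  60.243.32.0/21 (60.243.32.0 - 60.243.39.255) does not contain 60.243.166.11
  60.241.128.0/17 (60.241.128.0 - 60.241.255.255) does not contain 60.243.166.11
Longest matching prefix is /15 -> interface ens4.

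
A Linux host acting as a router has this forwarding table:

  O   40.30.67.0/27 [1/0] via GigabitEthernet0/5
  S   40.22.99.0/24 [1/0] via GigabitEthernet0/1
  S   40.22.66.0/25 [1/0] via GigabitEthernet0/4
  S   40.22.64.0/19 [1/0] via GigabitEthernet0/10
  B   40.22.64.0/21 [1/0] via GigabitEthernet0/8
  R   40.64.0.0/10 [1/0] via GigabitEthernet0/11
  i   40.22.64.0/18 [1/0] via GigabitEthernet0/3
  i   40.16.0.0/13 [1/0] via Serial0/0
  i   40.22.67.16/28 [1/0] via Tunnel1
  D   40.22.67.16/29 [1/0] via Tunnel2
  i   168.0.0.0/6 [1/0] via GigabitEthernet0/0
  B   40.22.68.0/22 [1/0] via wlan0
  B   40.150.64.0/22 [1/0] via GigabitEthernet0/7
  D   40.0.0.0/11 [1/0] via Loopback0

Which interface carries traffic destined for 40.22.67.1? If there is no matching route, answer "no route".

Routes whose prefix contains 40.22.67.1:
  40.0.0.0/11 (40.0.0.0 - 40.31.255.255) -> Loopback0
  40.16.0.0/13 (40.16.0.0 - 40.23.255.255) -> Serial0/0
  40.22.64.0/18 (40.22.64.0 - 40.22.127.255) -> GigabitEthernet0/3
  40.22.64.0/19 (40.22.64.0 - 40.22.95.255) -> GigabitEthernet0/10
  40.22.64.0/21 (40.22.64.0 - 40.22.71.255) -> GigabitEthernet0/8
More-specific entries that do NOT match:
  40.22.67.16/29 (40.22.67.16 - 40.22.67.23) does not contain 40.22.67.1
  40.22.67.16/28 (40.22.67.16 - 40.22.67.31) does not contain 40.22.67.1
  40.30.67.0/27 (40.30.67.0 - 40.30.67.31) does not contain 40.22.67.1
  40.22.66.0/25 (40.22.66.0 - 40.22.66.127) does not contain 40.22.67.1
  40.22.99.0/24 (40.22.99.0 - 40.22.99.255) does not contain 40.22.67.1
  40.22.68.0/22 (40.22.68.0 - 40.22.71.255) does not contain 40.22.67.1
  40.150.64.0/22 (40.150.64.0 - 40.150.67.255) does not contain 40.22.67.1
Longest matching prefix is /21 -> interface GigabitEthernet0/8.

GigabitEthernet0/8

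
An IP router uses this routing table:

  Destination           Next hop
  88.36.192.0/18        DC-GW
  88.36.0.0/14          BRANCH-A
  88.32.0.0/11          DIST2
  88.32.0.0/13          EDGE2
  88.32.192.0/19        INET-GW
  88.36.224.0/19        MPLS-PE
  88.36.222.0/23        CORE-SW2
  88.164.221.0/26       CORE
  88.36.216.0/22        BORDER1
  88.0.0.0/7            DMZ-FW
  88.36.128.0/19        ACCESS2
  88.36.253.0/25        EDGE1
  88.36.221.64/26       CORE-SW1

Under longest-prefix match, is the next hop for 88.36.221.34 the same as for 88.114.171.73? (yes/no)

88.36.221.34: longest match 88.36.192.0/18 -> DC-GW
88.114.171.73: longest match 88.0.0.0/7 -> DMZ-FW

no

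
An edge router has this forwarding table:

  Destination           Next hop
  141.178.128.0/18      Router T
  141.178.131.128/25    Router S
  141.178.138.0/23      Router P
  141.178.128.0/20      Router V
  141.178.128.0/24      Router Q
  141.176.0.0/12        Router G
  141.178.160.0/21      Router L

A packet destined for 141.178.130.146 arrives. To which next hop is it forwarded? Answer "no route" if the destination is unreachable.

Router V

Routes whose prefix contains 141.178.130.146:
  141.176.0.0/12 (141.176.0.0 - 141.191.255.255) -> Router G
  141.178.128.0/18 (141.178.128.0 - 141.178.191.255) -> Router T
  141.178.128.0/20 (141.178.128.0 - 141.178.143.255) -> Router V
More-specific entries that do NOT match:
  141.178.131.128/25 (141.178.131.128 - 141.178.131.255) does not contain 141.178.130.146
  141.178.128.0/24 (141.178.128.0 - 141.178.128.255) does not contain 141.178.130.146
  141.178.138.0/23 (141.178.138.0 - 141.178.139.255) does not contain 141.178.130.146
  141.178.160.0/21 (141.178.160.0 - 141.178.167.255) does not contain 141.178.130.146
Longest matching prefix is /20 -> next hop Router V.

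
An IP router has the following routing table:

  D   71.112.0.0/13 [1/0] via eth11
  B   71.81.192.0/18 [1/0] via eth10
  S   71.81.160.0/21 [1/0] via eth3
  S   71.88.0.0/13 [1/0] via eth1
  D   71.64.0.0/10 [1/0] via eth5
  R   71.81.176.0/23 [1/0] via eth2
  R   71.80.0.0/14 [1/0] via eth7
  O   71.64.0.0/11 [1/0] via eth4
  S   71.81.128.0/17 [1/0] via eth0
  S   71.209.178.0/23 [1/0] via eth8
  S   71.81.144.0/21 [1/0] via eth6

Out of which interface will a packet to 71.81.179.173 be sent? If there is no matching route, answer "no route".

Routes whose prefix contains 71.81.179.173:
  71.64.0.0/10 (71.64.0.0 - 71.127.255.255) -> eth5
  71.64.0.0/11 (71.64.0.0 - 71.95.255.255) -> eth4
  71.80.0.0/14 (71.80.0.0 - 71.83.255.255) -> eth7
  71.81.128.0/17 (71.81.128.0 - 71.81.255.255) -> eth0
More-specific entries that do NOT match:
  71.81.176.0/23 (71.81.176.0 - 71.81.177.255) does not contain 71.81.179.173
  71.209.178.0/23 (71.209.178.0 - 71.209.179.255) does not contain 71.81.179.173
  71.81.160.0/21 (71.81.160.0 - 71.81.167.255) does not contain 71.81.179.173
  71.81.144.0/21 (71.81.144.0 - 71.81.151.255) does not contain 71.81.179.173
  71.81.192.0/18 (71.81.192.0 - 71.81.255.255) does not contain 71.81.179.173
Longest matching prefix is /17 -> interface eth0.

eth0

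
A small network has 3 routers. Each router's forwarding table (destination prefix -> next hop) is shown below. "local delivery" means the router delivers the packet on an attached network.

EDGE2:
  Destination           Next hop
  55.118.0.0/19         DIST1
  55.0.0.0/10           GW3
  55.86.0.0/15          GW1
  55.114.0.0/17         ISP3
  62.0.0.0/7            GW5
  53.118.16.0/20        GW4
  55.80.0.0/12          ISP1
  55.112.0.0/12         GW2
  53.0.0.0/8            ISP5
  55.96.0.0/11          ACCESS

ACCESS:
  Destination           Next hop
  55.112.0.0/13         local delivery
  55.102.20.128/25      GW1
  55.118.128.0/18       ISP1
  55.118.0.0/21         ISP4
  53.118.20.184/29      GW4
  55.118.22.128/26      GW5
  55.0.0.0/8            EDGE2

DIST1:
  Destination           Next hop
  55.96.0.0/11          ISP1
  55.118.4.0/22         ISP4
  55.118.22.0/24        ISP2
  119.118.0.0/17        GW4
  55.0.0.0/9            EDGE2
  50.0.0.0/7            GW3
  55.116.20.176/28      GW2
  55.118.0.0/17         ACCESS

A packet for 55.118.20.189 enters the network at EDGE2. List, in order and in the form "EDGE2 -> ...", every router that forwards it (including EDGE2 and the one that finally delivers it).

EDGE2 -> DIST1 -> ACCESS

At EDGE2: longest match for 55.118.20.189 is 55.118.0.0/19 -> DIST1
At DIST1: longest match for 55.118.20.189 is 55.118.0.0/17 -> ACCESS
At ACCESS: longest match for 55.118.20.189 is 55.112.0.0/13 -> local delivery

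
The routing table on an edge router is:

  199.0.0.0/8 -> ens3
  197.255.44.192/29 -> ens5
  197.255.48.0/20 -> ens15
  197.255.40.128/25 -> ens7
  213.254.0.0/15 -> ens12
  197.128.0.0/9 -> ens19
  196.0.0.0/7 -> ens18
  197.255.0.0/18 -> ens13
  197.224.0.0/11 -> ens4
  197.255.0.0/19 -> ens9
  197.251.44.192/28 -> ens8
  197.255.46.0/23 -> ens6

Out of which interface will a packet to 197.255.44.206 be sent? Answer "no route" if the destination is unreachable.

Routes whose prefix contains 197.255.44.206:
  196.0.0.0/7 (196.0.0.0 - 197.255.255.255) -> ens18
  197.128.0.0/9 (197.128.0.0 - 197.255.255.255) -> ens19
  197.224.0.0/11 (197.224.0.0 - 197.255.255.255) -> ens4
  197.255.0.0/18 (197.255.0.0 - 197.255.63.255) -> ens13
More-specific entries that do NOT match:
  197.255.44.192/29 (197.255.44.192 - 197.255.44.199) does not contain 197.255.44.206
  197.251.44.192/28 (197.251.44.192 - 197.251.44.207) does not contain 197.255.44.206
  197.255.40.128/25 (197.255.40.128 - 197.255.40.255) does not contain 197.255.44.206
  197.255.46.0/23 (197.255.46.0 - 197.255.47.255) does not contain 197.255.44.206
  197.255.48.0/20 (197.255.48.0 - 197.255.63.255) does not contain 197.255.44.206
  197.255.0.0/19 (197.255.0.0 - 197.255.31.255) does not contain 197.255.44.206
Longest matching prefix is /18 -> interface ens13.

ens13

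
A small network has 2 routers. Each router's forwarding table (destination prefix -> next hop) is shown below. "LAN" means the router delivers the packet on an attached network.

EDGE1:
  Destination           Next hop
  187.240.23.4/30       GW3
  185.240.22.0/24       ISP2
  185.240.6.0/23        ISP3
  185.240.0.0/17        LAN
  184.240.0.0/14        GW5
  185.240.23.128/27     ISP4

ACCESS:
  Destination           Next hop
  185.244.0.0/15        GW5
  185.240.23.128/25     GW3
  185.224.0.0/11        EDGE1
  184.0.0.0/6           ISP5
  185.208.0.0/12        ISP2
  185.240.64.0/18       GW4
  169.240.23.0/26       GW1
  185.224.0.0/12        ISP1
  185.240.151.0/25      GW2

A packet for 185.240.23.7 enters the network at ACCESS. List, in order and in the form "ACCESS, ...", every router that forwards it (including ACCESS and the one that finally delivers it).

ACCESS, EDGE1

At ACCESS: longest match for 185.240.23.7 is 185.224.0.0/11 -> EDGE1
At EDGE1: longest match for 185.240.23.7 is 185.240.0.0/17 -> LAN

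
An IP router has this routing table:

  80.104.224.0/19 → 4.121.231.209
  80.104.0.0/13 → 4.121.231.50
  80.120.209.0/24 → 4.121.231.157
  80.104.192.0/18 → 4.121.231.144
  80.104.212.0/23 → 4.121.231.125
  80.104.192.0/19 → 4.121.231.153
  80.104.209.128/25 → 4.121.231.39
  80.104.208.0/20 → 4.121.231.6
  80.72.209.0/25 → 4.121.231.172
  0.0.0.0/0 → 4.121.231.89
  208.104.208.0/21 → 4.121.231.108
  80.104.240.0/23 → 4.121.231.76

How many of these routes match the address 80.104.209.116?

5

Prefixes containing 80.104.209.116:
  0.0.0.0/0 (default, matches everything)
  80.104.0.0/13 (80.104.0.0 - 80.111.255.255)
  80.104.192.0/18 (80.104.192.0 - 80.104.255.255)
  80.104.192.0/19 (80.104.192.0 - 80.104.223.255)
  80.104.208.0/20 (80.104.208.0 - 80.104.223.255)
Total matching entries: 5.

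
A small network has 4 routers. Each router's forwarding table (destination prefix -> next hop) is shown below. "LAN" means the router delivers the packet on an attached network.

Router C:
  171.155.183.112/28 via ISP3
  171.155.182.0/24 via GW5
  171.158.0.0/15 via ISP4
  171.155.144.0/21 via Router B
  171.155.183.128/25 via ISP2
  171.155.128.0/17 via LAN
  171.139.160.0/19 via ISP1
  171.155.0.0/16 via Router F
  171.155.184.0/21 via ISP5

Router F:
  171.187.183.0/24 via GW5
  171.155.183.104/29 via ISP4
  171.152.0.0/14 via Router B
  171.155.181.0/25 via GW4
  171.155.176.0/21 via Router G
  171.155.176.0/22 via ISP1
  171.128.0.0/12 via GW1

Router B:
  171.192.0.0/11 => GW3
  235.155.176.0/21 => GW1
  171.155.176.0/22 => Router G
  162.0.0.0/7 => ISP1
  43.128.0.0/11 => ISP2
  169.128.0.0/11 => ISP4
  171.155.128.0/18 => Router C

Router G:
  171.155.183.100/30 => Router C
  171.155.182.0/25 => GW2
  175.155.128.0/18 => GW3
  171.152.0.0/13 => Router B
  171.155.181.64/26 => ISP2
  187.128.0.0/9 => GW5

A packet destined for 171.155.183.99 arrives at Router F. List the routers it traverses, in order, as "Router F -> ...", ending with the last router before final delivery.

Router F -> Router G -> Router B -> Router C

At Router F: longest match for 171.155.183.99 is 171.155.176.0/21 -> Router G
At Router G: longest match for 171.155.183.99 is 171.152.0.0/13 -> Router B
At Router B: longest match for 171.155.183.99 is 171.155.128.0/18 -> Router C
At Router C: longest match for 171.155.183.99 is 171.155.128.0/17 -> LAN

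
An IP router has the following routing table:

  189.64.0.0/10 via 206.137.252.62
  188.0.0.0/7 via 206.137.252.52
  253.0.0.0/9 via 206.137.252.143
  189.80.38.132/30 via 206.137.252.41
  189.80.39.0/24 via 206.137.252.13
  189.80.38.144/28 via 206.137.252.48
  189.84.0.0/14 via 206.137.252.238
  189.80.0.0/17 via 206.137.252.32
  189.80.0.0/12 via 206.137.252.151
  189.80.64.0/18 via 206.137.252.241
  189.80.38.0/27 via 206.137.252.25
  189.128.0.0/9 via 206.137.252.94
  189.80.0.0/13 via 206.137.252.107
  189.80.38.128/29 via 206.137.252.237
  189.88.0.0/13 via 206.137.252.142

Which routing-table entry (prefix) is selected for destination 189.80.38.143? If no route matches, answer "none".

Entries matching 189.80.38.143:
  188.0.0.0/7 (188.0.0.0 - 189.255.255.255)
  189.64.0.0/10 (189.64.0.0 - 189.127.255.255)
  189.80.0.0/12 (189.80.0.0 - 189.95.255.255)
  189.80.0.0/13 (189.80.0.0 - 189.87.255.255)
  189.80.0.0/17 (189.80.0.0 - 189.80.127.255)
Most specific is 189.80.0.0/17.

189.80.0.0/17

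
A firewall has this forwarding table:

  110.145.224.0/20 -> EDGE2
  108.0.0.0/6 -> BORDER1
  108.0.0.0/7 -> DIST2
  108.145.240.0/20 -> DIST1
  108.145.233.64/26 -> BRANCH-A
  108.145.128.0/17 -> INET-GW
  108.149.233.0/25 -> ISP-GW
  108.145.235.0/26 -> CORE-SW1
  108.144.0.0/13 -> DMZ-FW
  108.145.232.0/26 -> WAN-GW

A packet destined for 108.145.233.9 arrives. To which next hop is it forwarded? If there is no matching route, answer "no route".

INET-GW

Routes whose prefix contains 108.145.233.9:
  108.0.0.0/6 (108.0.0.0 - 111.255.255.255) -> BORDER1
  108.0.0.0/7 (108.0.0.0 - 109.255.255.255) -> DIST2
  108.144.0.0/13 (108.144.0.0 - 108.151.255.255) -> DMZ-FW
  108.145.128.0/17 (108.145.128.0 - 108.145.255.255) -> INET-GW
More-specific entries that do NOT match:
  108.145.233.64/26 (108.145.233.64 - 108.145.233.127) does not contain 108.145.233.9
  108.145.235.0/26 (108.145.235.0 - 108.145.235.63) does not contain 108.145.233.9
  108.145.232.0/26 (108.145.232.0 - 108.145.232.63) does not contain 108.145.233.9
  108.149.233.0/25 (108.149.233.0 - 108.149.233.127) does not contain 108.145.233.9
  110.145.224.0/20 (110.145.224.0 - 110.145.239.255) does not contain 108.145.233.9
  108.145.240.0/20 (108.145.240.0 - 108.145.255.255) does not contain 108.145.233.9
Longest matching prefix is /17 -> next hop INET-GW.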